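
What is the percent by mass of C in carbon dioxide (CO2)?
Mass of C in formula = 12.01 × 1 = 12.01 g/mol
Molar mass = 44.01 g/mol
% C = (12.01/44.01) × 100% = 27.29%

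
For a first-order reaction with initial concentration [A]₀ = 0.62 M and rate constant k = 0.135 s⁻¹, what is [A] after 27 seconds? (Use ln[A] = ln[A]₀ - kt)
0.0162 M

ln[A] = ln[A]₀ - k·t = ln(0.62) - (0.135)·(27) = -0.4780 - 3.6450 = -4.1230
[A] = e^(-4.1230) = 0.0162 M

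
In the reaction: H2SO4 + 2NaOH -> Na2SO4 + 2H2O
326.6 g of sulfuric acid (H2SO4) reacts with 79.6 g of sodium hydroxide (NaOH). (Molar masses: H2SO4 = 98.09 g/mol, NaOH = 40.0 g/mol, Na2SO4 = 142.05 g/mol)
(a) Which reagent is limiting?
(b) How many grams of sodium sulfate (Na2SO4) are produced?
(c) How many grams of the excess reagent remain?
(a) NaOH, (b) 141.3 g, (c) 229 g

Moles of H2SO4 = 326.6 g ÷ 98.09 g/mol = 3.3296 mol
Moles of NaOH = 79.6 g ÷ 40.0 g/mol = 1.99 mol
Moles ÷ coefficient: H2SO4: 3.3296/1 = 3.33, NaOH: 1.99/2 = 0.995
(a) NaOH has the smaller value, so NaOH is the limiting reagent.
(b) Moles of Na2SO4 = 1.99 mol NaOH × (1/2) = 0.995 mol; mass = 0.995 mol × 142.05 g/mol = 141.3 g
(c) H2SO4 consumed = 1.99 × (1/2) = 0.995 mol; remaining = 3.3296 − 0.995 = 2.3346 mol; mass = 2.3346 mol × 98.09 g/mol = 229 g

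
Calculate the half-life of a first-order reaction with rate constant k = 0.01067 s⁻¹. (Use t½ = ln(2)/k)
64.96 s

t½ = ln(2)/k = 0.6931/0.01067 = 64.96 s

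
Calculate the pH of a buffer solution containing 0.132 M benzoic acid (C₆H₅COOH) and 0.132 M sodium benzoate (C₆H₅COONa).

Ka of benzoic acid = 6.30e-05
pH = 4.20

pKa = -log(6.30e-05) = 4.20. pH = pKa + log([A⁻]/[HA]) = 4.20 + log(0.132/0.132)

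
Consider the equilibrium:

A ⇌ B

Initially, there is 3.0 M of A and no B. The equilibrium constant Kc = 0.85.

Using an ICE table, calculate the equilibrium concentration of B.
[B] = 1.378 M

ICE: [A] = 3.0 − x, [B] = x.
Kc = x/(3.0 − x) = 0.85 ⇒ x = 0.85·3.0/(1 + 0.85) = 2.55/1.85 = 1.378.
[B] = x = 1.378 M.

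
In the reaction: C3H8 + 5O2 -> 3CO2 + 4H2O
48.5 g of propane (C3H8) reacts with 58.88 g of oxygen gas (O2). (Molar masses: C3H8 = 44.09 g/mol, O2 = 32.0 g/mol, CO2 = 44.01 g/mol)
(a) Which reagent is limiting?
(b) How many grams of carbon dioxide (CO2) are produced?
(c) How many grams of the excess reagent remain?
(a) O2, (b) 48.59 g, (c) 32.27 g

Moles of C3H8 = 48.5 g ÷ 44.09 g/mol = 1.10002 mol
Moles of O2 = 58.88 g ÷ 32.0 g/mol = 1.84 mol
Moles ÷ coefficient: C3H8: 1.10002/1 = 1.1, O2: 1.84/5 = 0.368
(a) O2 has the smaller value, so O2 is the limiting reagent.
(b) Moles of CO2 = 1.84 mol O2 × (3/5) = 1.104 mol; mass = 1.104 mol × 44.01 g/mol = 48.59 g
(c) C3H8 consumed = 1.84 × (1/5) = 0.368 mol; remaining = 1.10002 − 0.368 = 0.732023 mol; mass = 0.732023 mol × 44.09 g/mol = 32.27 g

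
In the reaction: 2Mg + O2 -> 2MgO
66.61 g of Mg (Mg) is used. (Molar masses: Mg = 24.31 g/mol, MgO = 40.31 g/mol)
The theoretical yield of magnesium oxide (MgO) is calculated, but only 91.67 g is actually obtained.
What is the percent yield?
Moles of Mg = 66.61 g ÷ 24.31 g/mol = 2.74002 mol
Mole ratio: 2 mol MgO / 2 mol Mg
Moles of MgO = 2.74002 × (2/2) = 2.74002 mol
Theoretical yield = 2.74002 mol × 40.31 g/mol = 110.45 g
Actual yield = 91.67 g
Percent yield = (91.67 / 110.45) × 100% = 83.0%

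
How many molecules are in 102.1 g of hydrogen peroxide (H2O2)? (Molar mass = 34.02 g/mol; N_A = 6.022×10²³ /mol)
Moles = 102.1 g ÷ 34.02 g/mol = 3.00118 mol
Molecules = 3.00118 mol × 6.022×10²³ /mol = 1.807e+24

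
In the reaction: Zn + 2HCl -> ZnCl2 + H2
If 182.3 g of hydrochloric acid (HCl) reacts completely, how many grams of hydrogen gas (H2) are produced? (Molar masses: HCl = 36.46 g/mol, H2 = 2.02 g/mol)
Moles of HCl = 182.3 g ÷ 36.46 g/mol = 5 mol
Mole ratio: 1 mol H2 / 2 mol HCl
Moles of H2 = 5 × (1/2) = 2.5 mol
Mass of H2 = 2.5 mol × 2.02 g/mol = 5.05 g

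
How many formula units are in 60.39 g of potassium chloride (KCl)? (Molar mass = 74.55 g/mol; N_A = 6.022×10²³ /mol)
Moles = 60.39 g ÷ 74.55 g/mol = 0.81006 mol
Formula units = 0.81006 mol × 6.022×10²³ /mol = 4.878e+23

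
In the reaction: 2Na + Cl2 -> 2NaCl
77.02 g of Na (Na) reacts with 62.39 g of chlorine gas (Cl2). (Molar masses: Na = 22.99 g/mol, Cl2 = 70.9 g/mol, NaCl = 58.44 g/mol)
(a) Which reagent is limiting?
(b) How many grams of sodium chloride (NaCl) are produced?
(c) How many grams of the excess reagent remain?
(a) Cl2, (b) 102.9 g, (c) 36.56 g

Moles of Na = 77.02 g ÷ 22.99 g/mol = 3.35015 mol
Moles of Cl2 = 62.39 g ÷ 70.9 g/mol = 0.879972 mol
Moles ÷ coefficient: Na: 3.35015/2 = 1.675, Cl2: 0.879972/1 = 0.88
(a) Cl2 has the smaller value, so Cl2 is the limiting reagent.
(b) Moles of NaCl = 0.879972 mol Cl2 × (2/1) = 1.75994 mol; mass = 1.75994 mol × 58.44 g/mol = 102.9 g
(c) Na consumed = 0.879972 × (2/1) = 1.75994 mol; remaining = 3.35015 − 1.75994 = 1.59021 mol; mass = 1.59021 mol × 22.99 g/mol = 36.56 g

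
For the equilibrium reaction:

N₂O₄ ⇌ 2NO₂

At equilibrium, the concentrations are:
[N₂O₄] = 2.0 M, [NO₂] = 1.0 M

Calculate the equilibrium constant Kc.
K_c = 0.5000

Kc = ([NO₂]^2) / ([N₂O₄])
   = ((1.0)^2) / ((2.0))
   = 1 / 2 = 0.5000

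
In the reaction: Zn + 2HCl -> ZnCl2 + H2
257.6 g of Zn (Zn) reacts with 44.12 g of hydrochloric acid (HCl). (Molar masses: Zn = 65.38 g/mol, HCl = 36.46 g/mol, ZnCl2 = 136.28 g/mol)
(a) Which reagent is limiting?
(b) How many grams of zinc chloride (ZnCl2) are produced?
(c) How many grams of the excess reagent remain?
(a) HCl, (b) 82.46 g, (c) 218 g

Moles of Zn = 257.6 g ÷ 65.38 g/mol = 3.94004 mol
Moles of HCl = 44.12 g ÷ 36.46 g/mol = 1.21009 mol
Moles ÷ coefficient: Zn: 3.94004/1 = 3.94, HCl: 1.21009/2 = 0.605
(a) HCl has the smaller value, so HCl is the limiting reagent.
(b) Moles of ZnCl2 = 1.21009 mol HCl × (1/2) = 0.605047 mol; mass = 0.605047 mol × 136.28 g/mol = 82.46 g
(c) Zn consumed = 1.21009 × (1/2) = 0.605047 mol; remaining = 3.94004 − 0.605047 = 3.335 mol; mass = 3.335 mol × 65.38 g/mol = 218 g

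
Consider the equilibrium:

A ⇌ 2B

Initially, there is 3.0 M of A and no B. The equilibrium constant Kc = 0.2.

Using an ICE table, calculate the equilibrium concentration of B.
[B] = 0.726 M

ICE: [A] = 3.0 − x, [B] = 2x.
Kc = (2x)²/(3.0 − x) = 0.2 ⇒ 4x² + 0.2x − 0.6 = 0.
x = (−0.2 + √(0.2² + 4·4·0.6))/(2·4) = (−0.2 + √9.64)/8 = 0.3631.
[B] = 2x = 0.726 M.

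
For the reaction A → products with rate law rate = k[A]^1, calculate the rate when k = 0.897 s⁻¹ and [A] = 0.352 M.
0.3157 M/s

rate = k·[A]^1 = 0.897·(0.352)^1 = 0.897·0.352 = 0.3157 M/s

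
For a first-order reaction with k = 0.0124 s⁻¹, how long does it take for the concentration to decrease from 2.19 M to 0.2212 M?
184.89 s

From ln[A] = ln[A]₀ - k·t: t = ln([A]₀/[A])/k = ln(2.19/0.2212)/0.0124 = ln(9.9005)/0.0124 = 2.2926/0.0124 = 184.89 s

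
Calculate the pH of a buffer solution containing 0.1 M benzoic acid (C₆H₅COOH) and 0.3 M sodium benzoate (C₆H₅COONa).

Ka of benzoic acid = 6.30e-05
pH = 4.68

pKa = -log(6.30e-05) = 4.20. pH = pKa + log([A⁻]/[HA]) = 4.20 + log(0.3/0.1)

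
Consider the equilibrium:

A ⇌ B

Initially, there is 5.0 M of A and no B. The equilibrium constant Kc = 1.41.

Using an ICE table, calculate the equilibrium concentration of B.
[B] = 2.925 M

ICE: [A] = 5.0 − x, [B] = x.
Kc = x/(5.0 − x) = 1.41 ⇒ x = 1.41·5.0/(1 + 1.41) = 7.05/2.41 = 2.925.
[B] = x = 2.925 M.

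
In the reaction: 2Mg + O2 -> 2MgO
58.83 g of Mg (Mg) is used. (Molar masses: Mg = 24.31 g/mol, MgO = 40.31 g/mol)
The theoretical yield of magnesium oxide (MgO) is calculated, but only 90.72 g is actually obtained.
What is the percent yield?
Moles of Mg = 58.83 g ÷ 24.31 g/mol = 2.41999 mol
Mole ratio: 2 mol MgO / 2 mol Mg
Moles of MgO = 2.41999 × (2/2) = 2.41999 mol
Theoretical yield = 2.41999 mol × 40.31 g/mol = 97.55 g
Actual yield = 90.72 g
Percent yield = (90.72 / 97.55) × 100% = 93.0%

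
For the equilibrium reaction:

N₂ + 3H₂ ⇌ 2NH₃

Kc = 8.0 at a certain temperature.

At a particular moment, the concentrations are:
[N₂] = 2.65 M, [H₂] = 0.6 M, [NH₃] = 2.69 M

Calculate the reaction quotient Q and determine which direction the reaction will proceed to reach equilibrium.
Q = 12.642, Q > K, reaction proceeds reverse (toward reactants)

Q = ([NH₃]^2) / ([N₂] × [H₂]^3)
  = ((2.69)^2) / ((2.65)·(0.6)^3) = 7.2361/0.5724 = 12.64
Since Q = 12.64 > Kc = 8.0, the reaction proceeds reverse (toward reactants) to reach equilibrium.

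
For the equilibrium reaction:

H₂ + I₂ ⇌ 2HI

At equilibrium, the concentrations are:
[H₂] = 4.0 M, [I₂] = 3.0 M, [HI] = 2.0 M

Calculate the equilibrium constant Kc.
K_c = 0.3333

Kc = ([HI]^2) / ([H₂] × [I₂])
   = ((2.0)^2) / ((4.0)·(3.0))
   = 4 / 12 = 0.3333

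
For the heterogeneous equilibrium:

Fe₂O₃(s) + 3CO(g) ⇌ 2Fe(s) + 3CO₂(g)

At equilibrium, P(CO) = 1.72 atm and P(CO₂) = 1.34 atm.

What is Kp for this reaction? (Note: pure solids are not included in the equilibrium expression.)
K_p = 0.473

Solids (Fe₂O₃, Fe) are excluded.
Kp = P(CO₂)³/P(CO)³ = (1.34)³/(1.72)³ = 2.406/5.088 = 0.473.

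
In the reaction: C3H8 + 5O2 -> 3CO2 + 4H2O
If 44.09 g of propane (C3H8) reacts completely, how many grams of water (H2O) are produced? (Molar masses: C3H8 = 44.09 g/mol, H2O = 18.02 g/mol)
Moles of C3H8 = 44.09 g ÷ 44.09 g/mol = 1 mol
Mole ratio: 4 mol H2O / 1 mol C3H8
Moles of H2O = 1 × (4/1) = 4 mol
Mass of H2O = 4 mol × 18.02 g/mol = 72.08 g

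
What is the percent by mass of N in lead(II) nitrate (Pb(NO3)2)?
Mass of N in formula = 14.01 × 2 = 28.02 g/mol
Molar mass = 331.22 g/mol
% N = (28.02/331.22) × 100% = 8.46%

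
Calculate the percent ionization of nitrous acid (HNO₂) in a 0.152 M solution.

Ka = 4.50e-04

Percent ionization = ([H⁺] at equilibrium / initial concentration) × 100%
Percent ionization = 5.3%

Let x = [H⁺]. Ka = x²/(C - x) ⇒ x² + (4.50e-04)x - (4.50e-04)(0.152) = 0. x = 8.0485e-03. Percent = (8.0485e-03/0.152) × 100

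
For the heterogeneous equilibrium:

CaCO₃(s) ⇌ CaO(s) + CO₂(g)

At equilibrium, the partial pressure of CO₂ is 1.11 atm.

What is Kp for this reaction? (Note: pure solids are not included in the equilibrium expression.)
K_p = 1.11

Solids (CaCO₃, CaO) have activity 1 and are excluded.
Kp = P(CO₂) = 1.11.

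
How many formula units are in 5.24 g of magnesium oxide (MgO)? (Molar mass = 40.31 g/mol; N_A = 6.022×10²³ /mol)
Moles = 5.24 g ÷ 40.31 g/mol = 0.129993 mol
Formula units = 0.129993 mol × 6.022×10²³ /mol = 7.828e+22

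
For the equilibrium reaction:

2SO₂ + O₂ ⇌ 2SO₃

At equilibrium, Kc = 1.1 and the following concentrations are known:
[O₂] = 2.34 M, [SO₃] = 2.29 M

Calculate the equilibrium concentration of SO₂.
[SO₂] = 1.4274 M

Kc = ([SO₃]^2) / ([SO₂]^2 × [O₂]) = 1.1
[SO₂]^2 = (product terms)/(Kc · other reactant terms) = 5.2441 / (1.1 · 2.34) = 2.0373
[SO₂] = (2.0373)^(1/2) = 1.4274 M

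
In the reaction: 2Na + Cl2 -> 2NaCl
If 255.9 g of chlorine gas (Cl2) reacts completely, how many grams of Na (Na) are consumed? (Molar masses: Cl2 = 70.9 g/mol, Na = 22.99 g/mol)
Moles of Cl2 = 255.9 g ÷ 70.9 g/mol = 3.60931 mol
Mole ratio: 2 mol Na / 1 mol Cl2
Moles of Na = 3.60931 × (2/1) = 7.21862 mol
Mass of Na = 7.21862 mol × 22.99 g/mol = 166 g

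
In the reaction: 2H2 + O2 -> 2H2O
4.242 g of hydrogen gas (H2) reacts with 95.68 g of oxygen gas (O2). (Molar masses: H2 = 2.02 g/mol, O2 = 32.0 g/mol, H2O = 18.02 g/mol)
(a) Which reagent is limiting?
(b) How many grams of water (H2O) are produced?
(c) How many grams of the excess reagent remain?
(a) H2, (b) 37.84 g, (c) 62.08 g

Moles of H2 = 4.242 g ÷ 2.02 g/mol = 2.1 mol
Moles of O2 = 95.68 g ÷ 32.0 g/mol = 2.99 mol
Moles ÷ coefficient: H2: 2.1/2 = 1.05, O2: 2.99/1 = 2.99
(a) H2 has the smaller value, so H2 is the limiting reagent.
(b) Moles of H2O = 2.1 mol H2 × (2/2) = 2.1 mol; mass = 2.1 mol × 18.02 g/mol = 37.84 g
(c) O2 consumed = 2.1 × (1/2) = 1.05 mol; remaining = 2.99 − 1.05 = 1.94 mol; mass = 1.94 mol × 32.0 g/mol = 62.08 g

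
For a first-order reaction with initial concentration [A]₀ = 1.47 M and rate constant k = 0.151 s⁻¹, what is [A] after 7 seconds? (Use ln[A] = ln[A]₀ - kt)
0.5108 M

ln[A] = ln[A]₀ - k·t = ln(1.47) - (0.151)·(7) = 0.3853 - 1.0570 = -0.6717
[A] = e^(-0.6717) = 0.5108 M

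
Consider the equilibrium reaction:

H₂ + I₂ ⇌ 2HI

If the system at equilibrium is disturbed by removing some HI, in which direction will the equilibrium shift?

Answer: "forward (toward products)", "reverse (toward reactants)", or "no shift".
forward (toward products)

Apply Le Chatelier's principle: system shifts to counteract the change.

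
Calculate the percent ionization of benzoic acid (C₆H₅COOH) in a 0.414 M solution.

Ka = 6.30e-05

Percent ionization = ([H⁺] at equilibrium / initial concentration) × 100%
Percent ionization = 1.23%

Let x = [H⁺]. Ka = x²/(C - x) ⇒ x² + (6.30e-05)x - (6.30e-05)(0.414) = 0. x = 5.0757e-03. Percent = (5.0757e-03/0.414) × 100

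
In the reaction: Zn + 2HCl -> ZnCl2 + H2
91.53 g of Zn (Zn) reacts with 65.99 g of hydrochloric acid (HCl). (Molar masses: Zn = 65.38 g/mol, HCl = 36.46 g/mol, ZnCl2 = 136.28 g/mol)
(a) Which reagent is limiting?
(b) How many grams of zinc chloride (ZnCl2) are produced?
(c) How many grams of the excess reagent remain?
(a) HCl, (b) 123.3 g, (c) 32.36 g

Moles of Zn = 91.53 g ÷ 65.38 g/mol = 1.39997 mol
Moles of HCl = 65.99 g ÷ 36.46 g/mol = 1.80993 mol
Moles ÷ coefficient: Zn: 1.39997/1 = 1.4, HCl: 1.80993/2 = 0.905
(a) HCl has the smaller value, so HCl is the limiting reagent.
(b) Moles of ZnCl2 = 1.80993 mol HCl × (1/2) = 0.904964 mol; mass = 0.904964 mol × 136.28 g/mol = 123.3 g
(c) Zn consumed = 1.80993 × (1/2) = 0.904964 mol; remaining = 1.39997 − 0.904964 = 0.495005 mol; mass = 0.495005 mol × 65.38 g/mol = 32.36 g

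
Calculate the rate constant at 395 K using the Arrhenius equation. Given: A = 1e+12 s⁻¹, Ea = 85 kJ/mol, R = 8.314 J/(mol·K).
5.74e+00 s⁻¹

k = A·exp(-Ea/(R·T)) = 1e+12·exp(-85000/(8.314·395)) = 1e+12·exp(-25.8828) = 1e+12·5.7442e-12 = 5.74e+00 s⁻¹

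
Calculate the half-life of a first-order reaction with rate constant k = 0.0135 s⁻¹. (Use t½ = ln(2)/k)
51.34 s

t½ = ln(2)/k = 0.6931/0.0135 = 51.34 s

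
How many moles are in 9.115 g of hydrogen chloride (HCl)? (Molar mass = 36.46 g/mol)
Moles = 9.115 g ÷ 36.46 g/mol = 0.25 mol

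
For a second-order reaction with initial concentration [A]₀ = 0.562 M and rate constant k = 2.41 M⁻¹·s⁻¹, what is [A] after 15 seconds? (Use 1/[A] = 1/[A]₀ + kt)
0.0264 M

1/[A] = 1/[A]₀ + k·t = 1/0.562 + (2.41)·(15) = 1.7794 + 36.1500 = 37.9294
[A] = 1/37.9294 = 0.0264 M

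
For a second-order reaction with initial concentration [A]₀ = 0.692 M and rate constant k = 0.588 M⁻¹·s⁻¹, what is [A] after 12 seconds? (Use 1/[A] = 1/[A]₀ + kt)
0.1176 M

1/[A] = 1/[A]₀ + k·t = 1/0.692 + (0.588)·(12) = 1.4451 + 7.0560 = 8.5011
[A] = 1/8.5011 = 0.1176 M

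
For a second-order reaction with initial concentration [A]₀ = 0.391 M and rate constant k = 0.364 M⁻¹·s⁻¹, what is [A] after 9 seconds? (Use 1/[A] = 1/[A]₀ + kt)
0.1714 M

1/[A] = 1/[A]₀ + k·t = 1/0.391 + (0.364)·(9) = 2.5575 + 3.2760 = 5.8335
[A] = 1/5.8335 = 0.1714 M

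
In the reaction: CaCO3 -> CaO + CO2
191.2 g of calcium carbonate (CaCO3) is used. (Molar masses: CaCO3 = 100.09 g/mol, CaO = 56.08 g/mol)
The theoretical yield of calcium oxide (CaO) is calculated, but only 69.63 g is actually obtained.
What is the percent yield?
Moles of CaCO3 = 191.2 g ÷ 100.09 g/mol = 1.91028 mol
Mole ratio: 1 mol CaO / 1 mol CaCO3
Moles of CaO = 1.91028 × (1/1) = 1.91028 mol
Theoretical yield = 1.91028 mol × 56.08 g/mol = 107.13 g
Actual yield = 69.63 g
Percent yield = (69.63 / 107.13) × 100% = 65.0%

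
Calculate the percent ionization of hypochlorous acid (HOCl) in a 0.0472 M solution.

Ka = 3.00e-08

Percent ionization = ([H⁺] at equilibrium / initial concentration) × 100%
Percent ionization = 0.0797%

Let x = [H⁺]. Ka = x²/(C - x) ⇒ x² + (3.00e-08)x - (3.00e-08)(0.0472) = 0. x = 3.7615e-05. Percent = (3.7615e-05/0.0472) × 100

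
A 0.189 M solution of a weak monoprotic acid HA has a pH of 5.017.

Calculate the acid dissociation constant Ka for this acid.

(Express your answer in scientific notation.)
K_a = 4.89e-10

[H⁺] = 10^(−pH) = 10^(−5.017) = 9.616e-06 M. For HA ⇌ H⁺ + A⁻, Ka = x²/(C − x) = (9.616e-06)²/(0.189 − 9.616e-06) = 4.89e-10.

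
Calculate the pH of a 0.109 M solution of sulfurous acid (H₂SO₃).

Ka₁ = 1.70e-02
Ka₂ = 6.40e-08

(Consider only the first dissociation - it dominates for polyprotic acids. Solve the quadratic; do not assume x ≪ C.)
pH = 1.45

x² + Ka₁·x − Ka₁·C = 0 with Ka₁ = 1.70e-02, C = 0.109.
x = (−Ka₁ + √(Ka₁² + 4·Ka₁·C))/2 = 3.5378e-02 M, so pH = 1.45.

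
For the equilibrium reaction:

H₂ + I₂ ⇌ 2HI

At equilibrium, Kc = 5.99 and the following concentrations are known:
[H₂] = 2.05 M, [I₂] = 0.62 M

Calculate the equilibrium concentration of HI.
[HI] = 2.7592 M

Kc = ([HI]^2) / ([H₂] × [I₂]) = 5.99
[HI]^2 = Kc · (reactant terms)/(other product terms) = 5.99 · 1.271 / 1 = 7.6133
[HI] = (7.6133)^(1/2) = 2.7592 M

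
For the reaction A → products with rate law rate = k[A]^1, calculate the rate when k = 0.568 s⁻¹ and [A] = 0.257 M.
0.146 M/s

rate = k·[A]^1 = 0.568·(0.257)^1 = 0.568·0.257 = 0.146 M/s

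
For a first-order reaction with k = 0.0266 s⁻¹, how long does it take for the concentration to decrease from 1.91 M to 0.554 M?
46.53 s

From ln[A] = ln[A]₀ - k·t: t = ln([A]₀/[A])/k = ln(1.91/0.554)/0.0266 = ln(3.4477)/0.0266 = 1.2377/0.0266 = 46.53 s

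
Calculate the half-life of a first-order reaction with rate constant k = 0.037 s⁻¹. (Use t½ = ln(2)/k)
18.73 s

t½ = ln(2)/k = 0.6931/0.037 = 18.73 s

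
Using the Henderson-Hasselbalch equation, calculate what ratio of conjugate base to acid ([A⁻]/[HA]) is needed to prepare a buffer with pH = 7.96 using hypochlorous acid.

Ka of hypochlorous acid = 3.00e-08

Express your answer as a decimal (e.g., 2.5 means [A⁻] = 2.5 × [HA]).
[A⁻]/[HA] = 2.736

pKa = −log(3.00e-08) = 7.5229. pH = pKa + log([A⁻]/[HA]). 7.96 = 7.5229 + log(ratio). log(ratio) = 7.96 − 7.5229 = 0.4371. ratio = 10^(0.4371) = 2.736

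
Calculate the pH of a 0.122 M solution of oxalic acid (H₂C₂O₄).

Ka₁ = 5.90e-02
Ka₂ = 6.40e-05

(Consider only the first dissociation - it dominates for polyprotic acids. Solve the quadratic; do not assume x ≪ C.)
pH = 1.22

x² + Ka₁·x − Ka₁·C = 0 with Ka₁ = 5.90e-02, C = 0.122.
x = (−Ka₁ + √(Ka₁² + 4·Ka₁·C))/2 = 6.0323e-02 M, so pH = 1.22.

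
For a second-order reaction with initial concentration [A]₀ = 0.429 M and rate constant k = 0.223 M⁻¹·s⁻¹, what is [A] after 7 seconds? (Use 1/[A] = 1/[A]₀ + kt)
0.2569 M

1/[A] = 1/[A]₀ + k·t = 1/0.429 + (0.223)·(7) = 2.3310 + 1.5610 = 3.8920
[A] = 1/3.8920 = 0.2569 M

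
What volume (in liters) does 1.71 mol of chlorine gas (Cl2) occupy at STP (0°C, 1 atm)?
At STP, 1 mol of gas occupies 22.4 L
Volume = 1.71 mol × 22.4 L/mol = 38.30 L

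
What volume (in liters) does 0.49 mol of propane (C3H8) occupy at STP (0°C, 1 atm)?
At STP, 1 mol of gas occupies 22.4 L
Volume = 0.49 mol × 22.4 L/mol = 10.98 L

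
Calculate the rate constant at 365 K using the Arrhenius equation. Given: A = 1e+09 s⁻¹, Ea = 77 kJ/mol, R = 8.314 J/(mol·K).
9.56e-03 s⁻¹

k = A·exp(-Ea/(R·T)) = 1e+09·exp(-77000/(8.314·365)) = 1e+09·exp(-25.3739) = 1e+09·9.5552e-12 = 9.56e-03 s⁻¹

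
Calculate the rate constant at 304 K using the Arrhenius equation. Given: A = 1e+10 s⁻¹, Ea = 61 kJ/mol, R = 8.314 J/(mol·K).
3.30e-01 s⁻¹

k = A·exp(-Ea/(R·T)) = 1e+10·exp(-61000/(8.314·304)) = 1e+10·exp(-24.1349) = 1e+10·3.2986e-11 = 3.30e-01 s⁻¹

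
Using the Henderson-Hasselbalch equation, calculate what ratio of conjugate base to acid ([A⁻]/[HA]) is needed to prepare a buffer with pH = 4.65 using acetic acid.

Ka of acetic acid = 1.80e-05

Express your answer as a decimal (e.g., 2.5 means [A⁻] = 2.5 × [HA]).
[A⁻]/[HA] = 0.804

pKa = −log(1.80e-05) = 4.7447. pH = pKa + log([A⁻]/[HA]). 4.65 = 4.7447 + log(ratio). log(ratio) = 4.65 − 4.7447 = -0.0947. ratio = 10^(-0.0947) = 0.804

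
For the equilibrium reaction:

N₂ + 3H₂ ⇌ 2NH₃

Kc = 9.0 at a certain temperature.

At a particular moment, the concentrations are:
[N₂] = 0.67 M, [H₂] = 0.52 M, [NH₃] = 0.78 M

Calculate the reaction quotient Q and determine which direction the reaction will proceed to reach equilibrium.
Q = 6.458, Q < K, reaction proceeds forward (toward products)

Q = ([NH₃]^2) / ([N₂] × [H₂]^3)
  = ((0.78)^2) / ((0.67)·(0.52)^3) = 0.6084/0.094207 = 6.458
Since Q = 6.458 < Kc = 9.0, the reaction proceeds forward (toward products) to reach equilibrium.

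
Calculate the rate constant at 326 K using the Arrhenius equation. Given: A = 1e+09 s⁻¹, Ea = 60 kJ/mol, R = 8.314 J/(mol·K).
2.43e-01 s⁻¹

k = A·exp(-Ea/(R·T)) = 1e+09·exp(-60000/(8.314·326)) = 1e+09·exp(-22.1372) = 1e+09·2.4317e-10 = 2.43e-01 s⁻¹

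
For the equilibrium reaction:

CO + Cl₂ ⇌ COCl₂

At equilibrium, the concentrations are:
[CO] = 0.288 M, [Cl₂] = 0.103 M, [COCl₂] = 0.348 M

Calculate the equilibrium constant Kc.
K_c = 11.7314

Kc = ([COCl₂]) / ([CO] × [Cl₂])
   = ((0.348)) / ((0.288)·(0.103))
   = 0.348 / 0.029664 = 11.7314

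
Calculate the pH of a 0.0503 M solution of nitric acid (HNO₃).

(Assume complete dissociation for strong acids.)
pH = 1.30

[H⁺] = 0.0503 M for strong acid. pH = -log[H⁺] = -log(0.0503)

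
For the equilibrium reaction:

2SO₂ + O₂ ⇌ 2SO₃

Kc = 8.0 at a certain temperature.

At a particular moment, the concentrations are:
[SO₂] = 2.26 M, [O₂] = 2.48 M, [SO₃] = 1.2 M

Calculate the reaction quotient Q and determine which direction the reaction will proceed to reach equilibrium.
Q = 0.114, Q < K, reaction proceeds forward (toward products)

Q = ([SO₃]^2) / ([SO₂]^2 × [O₂])
  = ((1.2)^2) / ((2.26)^2·(2.48)) = 1.44/12.667 = 0.1137
Since Q = 0.1137 < Kc = 8.0, the reaction proceeds forward (toward products) to reach equilibrium.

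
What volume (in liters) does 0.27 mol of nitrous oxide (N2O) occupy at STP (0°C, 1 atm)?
At STP, 1 mol of gas occupies 22.4 L
Volume = 0.27 mol × 22.4 L/mol = 6.05 L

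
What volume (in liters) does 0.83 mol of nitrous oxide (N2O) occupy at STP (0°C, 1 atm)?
At STP, 1 mol of gas occupies 22.4 L
Volume = 0.83 mol × 22.4 L/mol = 18.59 L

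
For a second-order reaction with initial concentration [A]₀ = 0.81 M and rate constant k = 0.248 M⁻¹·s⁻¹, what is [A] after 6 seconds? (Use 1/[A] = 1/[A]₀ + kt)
0.3673 M

1/[A] = 1/[A]₀ + k·t = 1/0.81 + (0.248)·(6) = 1.2346 + 1.4880 = 2.7226
[A] = 1/2.7226 = 0.3673 M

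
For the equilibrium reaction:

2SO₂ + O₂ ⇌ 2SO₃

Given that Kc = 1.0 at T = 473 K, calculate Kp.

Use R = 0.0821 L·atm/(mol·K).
K_p = 0.0258

Δn = (moles gaseous products) − (moles gaseous reactants) = -1
T = 473 K; RT = 0.0821 × 473 = 38.8333
Kp = Kc·(RT)^Δn = 1.0 × (38.8333)^-1 = 1.0 × 0.0257511 = 0.0258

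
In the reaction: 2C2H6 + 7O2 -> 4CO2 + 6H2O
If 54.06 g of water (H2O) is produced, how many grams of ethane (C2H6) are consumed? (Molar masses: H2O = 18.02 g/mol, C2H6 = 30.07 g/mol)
Moles of H2O = 54.06 g ÷ 18.02 g/mol = 3 mol
Mole ratio: 2 mol C2H6 / 6 mol H2O
Moles of C2H6 = 3 × (2/6) = 1 mol
Mass of C2H6 = 1 mol × 30.07 g/mol = 30.07 g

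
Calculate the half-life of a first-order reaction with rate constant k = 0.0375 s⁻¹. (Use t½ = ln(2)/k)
18.48 s

t½ = ln(2)/k = 0.6931/0.0375 = 18.48 s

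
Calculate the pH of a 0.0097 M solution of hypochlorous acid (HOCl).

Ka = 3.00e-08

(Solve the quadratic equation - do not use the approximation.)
pH = 4.77

x² + Ka×x - Ka×C = 0. Using quadratic formula: [H⁺] = 1.7044e-05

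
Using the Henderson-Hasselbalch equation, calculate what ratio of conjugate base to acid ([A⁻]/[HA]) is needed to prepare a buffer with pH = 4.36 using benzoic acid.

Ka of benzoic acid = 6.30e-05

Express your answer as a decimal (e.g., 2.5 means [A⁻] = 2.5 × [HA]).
[A⁻]/[HA] = 1.443

pKa = −log(6.30e-05) = 4.2007. pH = pKa + log([A⁻]/[HA]). 4.36 = 4.2007 + log(ratio). log(ratio) = 4.36 − 4.2007 = 0.1593. ratio = 10^(0.1593) = 1.443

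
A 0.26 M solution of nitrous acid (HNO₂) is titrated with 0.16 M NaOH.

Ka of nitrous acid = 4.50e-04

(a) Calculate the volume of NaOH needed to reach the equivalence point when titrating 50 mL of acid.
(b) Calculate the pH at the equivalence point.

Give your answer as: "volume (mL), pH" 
V = 81.2 mL, pH = 8.17

(a) At equivalence: moles acid = moles base.
moles acid = 0.26 × 0.05 = 0.013 mol; V_NaOH = 0.013/0.16 = 0.08125 L = 81.2 mL.
(b) At equivalence, all acid → conjugate base A⁻ at [A⁻] = 0.013/0.1313 = 0.09905 M.
Kb = Kw/Ka = 1.0e-14/4.50e-04 = 2.222e-11; [OH⁻] = √(Kb·[A⁻]) = 1.484e-06; pOH = 5.83; pH = 14 − pOH = 8.17.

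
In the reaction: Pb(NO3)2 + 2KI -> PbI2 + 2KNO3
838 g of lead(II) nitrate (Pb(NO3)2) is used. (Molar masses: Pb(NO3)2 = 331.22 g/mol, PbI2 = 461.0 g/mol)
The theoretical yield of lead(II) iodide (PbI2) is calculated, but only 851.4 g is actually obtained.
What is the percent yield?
Moles of Pb(NO3)2 = 838 g ÷ 331.22 g/mol = 2.53004 mol
Mole ratio: 1 mol PbI2 / 1 mol Pb(NO3)2
Moles of PbI2 = 2.53004 × (1/1) = 2.53004 mol
Theoretical yield = 2.53004 mol × 461.0 g/mol = 1166.3 g
Actual yield = 851.4 g
Percent yield = (851.4 / 1166.3) × 100% = 73.0%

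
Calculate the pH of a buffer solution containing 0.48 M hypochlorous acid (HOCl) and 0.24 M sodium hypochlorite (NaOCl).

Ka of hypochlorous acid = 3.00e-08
pH = 7.22

pKa = -log(3.00e-08) = 7.52. pH = pKa + log([A⁻]/[HA]) = 7.52 + log(0.24/0.48)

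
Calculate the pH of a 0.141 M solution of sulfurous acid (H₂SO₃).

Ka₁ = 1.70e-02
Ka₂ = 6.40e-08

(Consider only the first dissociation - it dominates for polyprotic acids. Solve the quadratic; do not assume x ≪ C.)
pH = 1.39

x² + Ka₁·x − Ka₁·C = 0 with Ka₁ = 1.70e-02, C = 0.141.
x = (−Ka₁ + √(Ka₁² + 4·Ka₁·C))/2 = 4.1192e-02 M, so pH = 1.39.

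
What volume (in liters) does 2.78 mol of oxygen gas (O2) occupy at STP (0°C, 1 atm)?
At STP, 1 mol of gas occupies 22.4 L
Volume = 2.78 mol × 22.4 L/mol = 62.27 L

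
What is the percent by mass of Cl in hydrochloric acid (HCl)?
Mass of Cl in formula = 35.45 × 1 = 35.45 g/mol
Molar mass = 36.46 g/mol
% Cl = (35.45/36.46) × 100% = 97.23%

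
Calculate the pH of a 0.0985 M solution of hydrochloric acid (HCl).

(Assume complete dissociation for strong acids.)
pH = 1.01

[H⁺] = 0.0985 M for strong acid. pH = -log[H⁺] = -log(0.0985)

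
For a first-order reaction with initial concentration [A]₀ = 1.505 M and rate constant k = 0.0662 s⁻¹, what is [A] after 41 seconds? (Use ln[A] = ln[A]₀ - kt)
0.0997 M

ln[A] = ln[A]₀ - k·t = ln(1.505) - (0.0662)·(41) = 0.4088 - 2.7142 = -2.3054
[A] = e^(-2.3054) = 0.0997 M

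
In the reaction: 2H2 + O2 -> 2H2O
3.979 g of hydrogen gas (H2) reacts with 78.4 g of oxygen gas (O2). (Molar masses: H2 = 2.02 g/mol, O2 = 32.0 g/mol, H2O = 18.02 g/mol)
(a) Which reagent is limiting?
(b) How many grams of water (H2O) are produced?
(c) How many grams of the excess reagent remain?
(a) H2, (b) 35.5 g, (c) 46.88 g

Moles of H2 = 3.979 g ÷ 2.02 g/mol = 1.9698 mol
Moles of O2 = 78.4 g ÷ 32.0 g/mol = 2.45 mol
Moles ÷ coefficient: H2: 1.9698/2 = 0.9849, O2: 2.45/1 = 2.45
(a) H2 has the smaller value, so H2 is the limiting reagent.
(b) Moles of H2O = 1.9698 mol H2 × (2/2) = 1.9698 mol; mass = 1.9698 mol × 18.02 g/mol = 35.5 g
(c) O2 consumed = 1.9698 × (1/2) = 0.984901 mol; remaining = 2.45 − 0.984901 = 1.4651 mol; mass = 1.4651 mol × 32.0 g/mol = 46.88 g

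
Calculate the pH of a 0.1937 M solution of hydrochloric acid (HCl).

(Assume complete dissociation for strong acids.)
pH = 0.71

[H⁺] = 0.1937 M for strong acid. pH = -log[H⁺] = -log(0.1937)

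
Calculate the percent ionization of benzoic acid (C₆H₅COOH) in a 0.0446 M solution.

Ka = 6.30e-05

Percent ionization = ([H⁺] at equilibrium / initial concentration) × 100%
Percent ionization = 3.69%

Let x = [H⁺]. Ka = x²/(C - x) ⇒ x² + (6.30e-05)x - (6.30e-05)(0.0446) = 0. x = 1.6450e-03. Percent = (1.6450e-03/0.0446) × 100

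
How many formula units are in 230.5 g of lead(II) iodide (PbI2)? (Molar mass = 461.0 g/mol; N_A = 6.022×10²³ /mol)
Moles = 230.5 g ÷ 461.0 g/mol = 0.5 mol
Formula units = 0.5 mol × 6.022×10²³ /mol = 3.011e+23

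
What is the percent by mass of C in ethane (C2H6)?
Mass of C in formula = 12.01 × 2 = 24.02 g/mol
Molar mass = 30.07 g/mol
% C = (24.02/30.07) × 100% = 79.88%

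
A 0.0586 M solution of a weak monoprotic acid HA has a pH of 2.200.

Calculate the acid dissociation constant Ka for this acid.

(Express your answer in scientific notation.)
K_a = 7.61e-04

[H⁺] = 10^(−pH) = 10^(−2.200) = 6.310e-03 M. For HA ⇌ H⁺ + A⁻, Ka = x²/(C − x) = (6.310e-03)²/(0.0586 − 6.310e-03) = 7.61e-04.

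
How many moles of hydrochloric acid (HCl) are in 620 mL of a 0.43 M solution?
Moles = Molarity × Volume (L)
Moles = 0.43 M × 0.62 L = 0.2666 mol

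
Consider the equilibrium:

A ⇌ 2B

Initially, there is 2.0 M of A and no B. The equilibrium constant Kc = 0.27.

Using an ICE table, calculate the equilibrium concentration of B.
[B] = 0.670 M

ICE: [A] = 2.0 − x, [B] = 2x.
Kc = (2x)²/(2.0 − x) = 0.27 ⇒ 4x² + 0.27x − 0.54 = 0.
x = (−0.27 + √(0.27² + 4·4·0.54))/(2·4) = (−0.27 + √8.7129)/8 = 0.33522.
[B] = 2x = 0.670 M.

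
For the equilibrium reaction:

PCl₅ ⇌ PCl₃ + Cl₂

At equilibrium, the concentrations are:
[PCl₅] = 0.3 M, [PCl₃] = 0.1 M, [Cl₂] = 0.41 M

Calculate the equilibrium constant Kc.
K_c = 0.1367

Kc = ([PCl₃] × [Cl₂]) / ([PCl₅])
   = ((0.1)·(0.41)) / ((0.3))
   = 0.041 / 0.3 = 0.1367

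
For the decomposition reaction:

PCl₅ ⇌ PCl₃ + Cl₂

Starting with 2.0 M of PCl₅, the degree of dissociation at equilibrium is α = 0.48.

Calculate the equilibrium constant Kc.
K_c = 0.8862

x = α·[A]₀ = 0.48 × 2.0 = 0.96 M dissociated.
At eq: [PCl₅] = 2.0 − 0.96 = 1.04 M; [PCl₃] = [Cl₂] = x = 0.96 M.
Kc = [PCl₃][Cl₂]/[PCl₅] = (0.96)²/1.04 = 0.8862.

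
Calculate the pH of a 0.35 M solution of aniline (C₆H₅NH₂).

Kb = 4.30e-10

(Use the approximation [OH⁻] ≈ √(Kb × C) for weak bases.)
pH = 9.09

[OH⁻] = √(Kb × C) = √(4.30e-10 × 0.35) = 1.2268e-05. pOH = 4.91, pH = 14 - pOH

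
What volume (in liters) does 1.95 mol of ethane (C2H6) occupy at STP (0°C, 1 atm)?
At STP, 1 mol of gas occupies 22.4 L
Volume = 1.95 mol × 22.4 L/mol = 43.68 L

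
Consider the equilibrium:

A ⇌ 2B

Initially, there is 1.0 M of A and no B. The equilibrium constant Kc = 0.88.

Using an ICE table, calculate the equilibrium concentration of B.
[B] = 0.744 M

ICE: [A] = 1.0 − x, [B] = 2x.
Kc = (2x)²/(1.0 − x) = 0.88 ⇒ 4x² + 0.88x − 0.88 = 0.
x = (−0.88 + √(0.88² + 4·4·0.88))/(2·4) = (−0.88 + √14.854)/8 = 0.37177.
[B] = 2x = 0.744 M.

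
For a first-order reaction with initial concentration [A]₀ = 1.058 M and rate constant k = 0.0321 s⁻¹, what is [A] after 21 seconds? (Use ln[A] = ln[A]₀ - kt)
0.5392 M

ln[A] = ln[A]₀ - k·t = ln(1.058) - (0.0321)·(21) = 0.0564 - 0.6741 = -0.6177
[A] = e^(-0.6177) = 0.5392 M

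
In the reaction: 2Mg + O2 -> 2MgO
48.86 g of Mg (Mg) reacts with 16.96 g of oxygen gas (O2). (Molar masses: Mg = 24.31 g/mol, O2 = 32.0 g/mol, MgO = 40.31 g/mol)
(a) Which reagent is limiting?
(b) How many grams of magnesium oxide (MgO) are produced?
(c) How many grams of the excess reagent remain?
(a) O2, (b) 42.73 g, (c) 23.09 g

Moles of Mg = 48.86 g ÷ 24.31 g/mol = 2.00987 mol
Moles of O2 = 16.96 g ÷ 32.0 g/mol = 0.53 mol
Moles ÷ coefficient: Mg: 2.00987/2 = 1.005, O2: 0.53/1 = 0.53
(a) O2 has the smaller value, so O2 is the limiting reagent.
(b) Moles of MgO = 0.53 mol O2 × (2/1) = 1.06 mol; mass = 1.06 mol × 40.31 g/mol = 42.73 g
(c) Mg consumed = 0.53 × (2/1) = 1.06 mol; remaining = 2.00987 − 1.06 = 0.949872 mol; mass = 0.949872 mol × 24.31 g/mol = 23.09 g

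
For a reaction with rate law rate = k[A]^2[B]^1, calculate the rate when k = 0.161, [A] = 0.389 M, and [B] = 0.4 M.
0.009745 M/s

rate = k·[A]^2·[B]^1 = 0.161·(0.389)^2·(0.4)^1 = 0.161·0.151321·0.4 = 0.009745 M/s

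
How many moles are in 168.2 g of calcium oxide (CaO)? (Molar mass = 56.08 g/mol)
Moles = 168.2 g ÷ 56.08 g/mol = 2.999 mol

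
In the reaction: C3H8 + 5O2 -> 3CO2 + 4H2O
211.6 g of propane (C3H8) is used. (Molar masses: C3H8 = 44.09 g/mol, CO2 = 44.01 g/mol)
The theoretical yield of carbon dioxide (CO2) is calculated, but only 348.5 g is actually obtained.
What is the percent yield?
Moles of C3H8 = 211.6 g ÷ 44.09 g/mol = 4.79927 mol
Mole ratio: 3 mol CO2 / 1 mol C3H8
Moles of CO2 = 4.79927 × (3/1) = 14.3978 mol
Theoretical yield = 14.3978 mol × 44.01 g/mol = 633.65 g
Actual yield = 348.5 g
Percent yield = (348.5 / 633.65) × 100% = 55.0%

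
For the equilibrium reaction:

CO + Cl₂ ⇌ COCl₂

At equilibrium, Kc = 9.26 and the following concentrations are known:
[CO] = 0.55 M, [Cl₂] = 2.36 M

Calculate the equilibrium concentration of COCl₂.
[COCl₂] = 12.0195 M

Kc = ([COCl₂]) / ([CO] × [Cl₂]) = 9.26
[COCl₂]^1 = Kc · (reactant terms)/(other product terms) = 9.26 · 1.298 / 1 = 12.019
[COCl₂] = 12.0195 M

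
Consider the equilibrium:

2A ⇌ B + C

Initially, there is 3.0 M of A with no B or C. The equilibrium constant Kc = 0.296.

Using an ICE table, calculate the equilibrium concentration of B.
[B] = 0.782 M

ICE: [A] = 3.0 − 2x, [B] = [C] = x.
Kc = x²/(3.0 − 2x)² = 0.296 ⇒ √Kc = x/(3.0 − 2x).
x = √0.296·3.0/(1 + 2√0.296) = 0.54406·3.0/2.0881 = 0.78165.
[B] = x = 0.782 M.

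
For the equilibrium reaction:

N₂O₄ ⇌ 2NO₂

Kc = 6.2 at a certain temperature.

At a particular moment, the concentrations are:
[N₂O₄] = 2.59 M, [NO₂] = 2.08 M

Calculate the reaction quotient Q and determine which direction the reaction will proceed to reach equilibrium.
Q = 1.670, Q < K, reaction proceeds forward (toward products)

Q = ([NO₂]^2) / ([N₂O₄])
  = ((2.08)^2) / ((2.59)) = 4.3264/2.59 = 1.67
Since Q = 1.67 < Kc = 6.2, the reaction proceeds forward (toward products) to reach equilibrium.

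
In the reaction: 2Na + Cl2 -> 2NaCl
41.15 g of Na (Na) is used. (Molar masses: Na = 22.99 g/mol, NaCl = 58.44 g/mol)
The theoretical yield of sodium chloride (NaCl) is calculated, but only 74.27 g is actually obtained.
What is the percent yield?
Moles of Na = 41.15 g ÷ 22.99 g/mol = 1.78991 mol
Mole ratio: 2 mol NaCl / 2 mol Na
Moles of NaCl = 1.78991 × (2/2) = 1.78991 mol
Theoretical yield = 1.78991 mol × 58.44 g/mol = 104.6 g
Actual yield = 74.27 g
Percent yield = (74.27 / 104.6) × 100% = 71.0%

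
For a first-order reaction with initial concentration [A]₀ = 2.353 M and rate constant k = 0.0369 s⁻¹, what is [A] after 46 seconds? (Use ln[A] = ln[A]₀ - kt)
0.4310 M

ln[A] = ln[A]₀ - k·t = ln(2.353) - (0.0369)·(46) = 0.8557 - 1.6974 = -0.8417
[A] = e^(-0.8417) = 0.4310 M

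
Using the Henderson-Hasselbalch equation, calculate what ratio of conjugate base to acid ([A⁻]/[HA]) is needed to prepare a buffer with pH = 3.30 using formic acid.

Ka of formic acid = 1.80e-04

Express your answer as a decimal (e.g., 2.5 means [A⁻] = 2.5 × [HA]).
[A⁻]/[HA] = 0.359

pKa = −log(1.80e-04) = 3.7447. pH = pKa + log([A⁻]/[HA]). 3.30 = 3.7447 + log(ratio). log(ratio) = 3.30 − 3.7447 = -0.4447. ratio = 10^(-0.4447) = 0.359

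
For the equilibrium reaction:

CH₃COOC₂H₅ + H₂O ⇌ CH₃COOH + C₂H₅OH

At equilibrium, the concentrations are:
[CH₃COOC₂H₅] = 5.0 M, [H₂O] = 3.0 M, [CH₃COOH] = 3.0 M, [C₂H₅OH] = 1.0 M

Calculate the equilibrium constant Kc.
K_c = 0.2000

Kc = ([CH₃COOH] × [C₂H₅OH]) / ([CH₃COOC₂H₅] × [H₂O])
   = ((3.0)·(1.0)) / ((5.0)·(3.0))
   = 3 / 15 = 0.2000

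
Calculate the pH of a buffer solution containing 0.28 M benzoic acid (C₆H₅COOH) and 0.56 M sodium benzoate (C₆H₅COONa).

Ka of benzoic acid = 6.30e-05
pH = 4.50

pKa = -log(6.30e-05) = 4.20. pH = pKa + log([A⁻]/[HA]) = 4.20 + log(0.56/0.28)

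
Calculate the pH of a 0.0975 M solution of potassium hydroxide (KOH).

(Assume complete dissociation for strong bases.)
pH = 12.99

[OH⁻] = 0.0975 M for strong base. pOH = -log[OH⁻] = 1.01, pH = 14 - pOH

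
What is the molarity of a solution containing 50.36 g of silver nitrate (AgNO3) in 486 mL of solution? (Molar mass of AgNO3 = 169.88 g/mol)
Moles of AgNO3 = 50.36 g ÷ 169.88 g/mol = 0.296445 mol
Volume = 486 mL = 0.486 L
Molarity = 0.296445 mol ÷ 0.486 L = 0.61 M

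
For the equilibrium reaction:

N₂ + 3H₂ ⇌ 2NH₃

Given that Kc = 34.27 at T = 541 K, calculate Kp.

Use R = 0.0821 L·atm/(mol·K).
K_p = 0.0174

Δn = (moles gaseous products) − (moles gaseous reactants) = -2
T = 541 K; RT = 0.0821 × 541 = 44.4161
Kp = Kc·(RT)^Δn = 34.27 × (44.4161)^-2 = 34.27 × 0.000506896 = 0.0174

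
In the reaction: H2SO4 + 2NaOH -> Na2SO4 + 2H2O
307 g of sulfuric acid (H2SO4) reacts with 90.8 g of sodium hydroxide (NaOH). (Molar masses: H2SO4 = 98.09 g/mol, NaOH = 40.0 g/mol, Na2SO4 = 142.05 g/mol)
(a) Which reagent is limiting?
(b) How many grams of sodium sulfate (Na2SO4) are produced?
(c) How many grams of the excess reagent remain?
(a) NaOH, (b) 161.2 g, (c) 195.7 g

Moles of H2SO4 = 307 g ÷ 98.09 g/mol = 3.12978 mol
Moles of NaOH = 90.8 g ÷ 40.0 g/mol = 2.27 mol
Moles ÷ coefficient: H2SO4: 3.12978/1 = 3.13, NaOH: 2.27/2 = 1.135
(a) NaOH has the smaller value, so NaOH is the limiting reagent.
(b) Moles of Na2SO4 = 2.27 mol NaOH × (1/2) = 1.135 mol; mass = 1.135 mol × 142.05 g/mol = 161.2 g
(c) H2SO4 consumed = 2.27 × (1/2) = 1.135 mol; remaining = 3.12978 − 1.135 = 1.99478 mol; mass = 1.99478 mol × 98.09 g/mol = 195.7 g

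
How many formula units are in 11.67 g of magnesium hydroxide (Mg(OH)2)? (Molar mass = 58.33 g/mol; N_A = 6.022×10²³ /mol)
Moles = 11.67 g ÷ 58.33 g/mol = 0.200069 mol
Formula units = 0.200069 mol × 6.022×10²³ /mol = 1.205e+23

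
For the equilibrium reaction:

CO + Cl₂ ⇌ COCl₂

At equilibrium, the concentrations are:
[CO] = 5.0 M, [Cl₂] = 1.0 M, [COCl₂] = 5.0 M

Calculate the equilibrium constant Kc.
K_c = 1.0000

Kc = ([COCl₂]) / ([CO] × [Cl₂])
   = ((5.0)) / ((5.0)·(1.0))
   = 5 / 5 = 1.0000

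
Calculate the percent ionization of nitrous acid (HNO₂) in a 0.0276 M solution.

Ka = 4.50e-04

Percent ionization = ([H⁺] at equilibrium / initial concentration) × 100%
Percent ionization = 12%

Let x = [H⁺]. Ka = x²/(C - x) ⇒ x² + (4.50e-04)x - (4.50e-04)(0.0276) = 0. x = 3.3064e-03. Percent = (3.3064e-03/0.0276) × 100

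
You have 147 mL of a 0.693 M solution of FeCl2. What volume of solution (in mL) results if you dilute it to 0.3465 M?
Using M₁V₁ = M₂V₂:
0.693 × 147 = 0.3465 × V₂
V₂ = (0.693 × 147) / 0.3465 = 294 mL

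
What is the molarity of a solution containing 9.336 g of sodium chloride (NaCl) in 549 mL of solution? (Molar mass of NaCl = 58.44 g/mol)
Moles of NaCl = 9.336 g ÷ 58.44 g/mol = 0.159754 mol
Volume = 549 mL = 0.549 L
Molarity = 0.159754 mol ÷ 0.549 L = 0.291 M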